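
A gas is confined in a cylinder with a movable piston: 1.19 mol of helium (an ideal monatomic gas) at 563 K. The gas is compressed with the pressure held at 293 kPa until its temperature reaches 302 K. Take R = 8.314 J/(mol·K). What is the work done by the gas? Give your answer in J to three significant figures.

W ≈ -2580 J

Isobaric: W = P ΔV = nR ΔT.
W = (1.19)(8.314)(302 − 563) = -2582 J.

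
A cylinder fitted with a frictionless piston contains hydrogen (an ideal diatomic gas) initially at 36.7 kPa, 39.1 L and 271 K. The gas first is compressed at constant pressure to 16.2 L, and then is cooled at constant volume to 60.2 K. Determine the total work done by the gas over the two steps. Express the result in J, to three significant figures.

Step 1 (isobaric): W = PΔV = (36.7 kPa)(16.2 − 39.1 L) = -840.4 J.
Step 2 (isochoric): W = 0 (constant volume).
W_total = -840.4 + 0 = -840.4 J.

W_total ≈ -840 J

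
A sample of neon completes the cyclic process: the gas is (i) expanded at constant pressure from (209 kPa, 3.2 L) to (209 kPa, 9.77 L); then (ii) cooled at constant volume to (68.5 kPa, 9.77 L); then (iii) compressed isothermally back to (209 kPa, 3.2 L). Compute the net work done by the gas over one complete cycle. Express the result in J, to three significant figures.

Leg (i): W = PΔV = (209)(9.77 − 3.2) = 1373 J.
Leg (ii): W = 0.
Leg (iii): W = PᵢVᵢ ln(V_f/Vᵢ) = (669.2) ln(3.2/9.77) = -747 J.
W_net = 1373 − 747 = 626.1 J.

W_net ≈ 626 J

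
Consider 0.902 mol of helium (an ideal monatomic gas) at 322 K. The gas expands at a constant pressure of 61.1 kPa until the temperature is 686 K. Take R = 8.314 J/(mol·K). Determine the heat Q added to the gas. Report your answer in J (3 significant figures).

Isobaric: W = nRΔT = (0.902)(8.314)(364) = 2730 J.
ΔU = nCᵥΔT with Cᵥ = 3R/2: ΔU = (0.902)(12.47)(364) = 4095 J.
Q = ΔU + W = 4095 + 2730 = 6824 J.

Q ≈ 6820 J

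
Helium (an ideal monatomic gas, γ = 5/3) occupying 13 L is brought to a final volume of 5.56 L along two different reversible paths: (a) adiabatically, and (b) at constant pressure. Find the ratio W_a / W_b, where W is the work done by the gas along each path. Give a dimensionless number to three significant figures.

W_a / W_b ≈ 2.00

Path (a) adiabatic: W = P₁V₁(1 − (V₁/V₂)^(γ−1))/(γ−1) → W_a/(P₁V₁) = -1.142.
Path (b) isobaric: W = P₁(V₂ − V₁) → W_b/(P₁V₁) = -0.5723.
W_a / W_b = -1.142 / -0.5723 = 1.996.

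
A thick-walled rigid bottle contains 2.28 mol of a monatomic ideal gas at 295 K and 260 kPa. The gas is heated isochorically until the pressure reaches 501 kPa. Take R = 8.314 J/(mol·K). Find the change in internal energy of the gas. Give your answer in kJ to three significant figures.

ΔU ≈ 7.78 kJ

Constant volume ⇒ W = 0, so Q = ΔU = nCᵥΔT with Cᵥ = 3R/2 = 12.47 J/(mol·K).
At constant V, T₂/T₁ = P₂/P₁ ⇒ ΔT = T₁(P₂/P₁ − 1) = 295·(501/260 − 1) = 273.4 K.
ΔU = (2.28)(12.47)(273.4) = 7775 J.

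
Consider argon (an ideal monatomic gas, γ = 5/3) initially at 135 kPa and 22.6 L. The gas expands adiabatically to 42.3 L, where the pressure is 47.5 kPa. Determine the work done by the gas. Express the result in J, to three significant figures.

Adiabatic: W = (P₁V₁ − P₂V₂)/(γ − 1) with γ = 5/3.
P₁V₁ = 3051 J, P₂V₂ = 2009 J.
W = (3051 − 2009) / 0.6667 = 1563 J.

W ≈ 1560 J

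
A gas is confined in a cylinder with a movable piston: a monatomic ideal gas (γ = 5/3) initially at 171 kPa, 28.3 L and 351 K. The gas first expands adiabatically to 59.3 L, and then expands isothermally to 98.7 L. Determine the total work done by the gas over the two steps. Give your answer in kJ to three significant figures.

Step 1 (adiabatic): W = (P₁V₁ − P₂V₂)/(γ−1) = (4839 − 2955)/0.667 = 2826 J.
After step 1: P = 49.84 kPa, V = 59.3 L, T = 214.4 K.
Step 2 (isothermal): W = P₁V₁ ln(V₂/V₁) = (2955) ln(98.7/59.3) = 1506 J.
W_total = 2826 + 1506 = 4332 J.

W_total ≈ 4.33 kJ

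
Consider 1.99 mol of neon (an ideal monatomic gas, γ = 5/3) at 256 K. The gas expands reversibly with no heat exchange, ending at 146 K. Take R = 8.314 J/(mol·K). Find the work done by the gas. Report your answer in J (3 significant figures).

Adiabatic ⇒ Q = 0, so W_by = −ΔU = nCᵥ(T₁ − T₂).
Cᵥ = 3R/2 = 12.47 J/(mol·K).
W = (1.99)(12.47)(256 − 146) = 2730 J.

W ≈ 2730 J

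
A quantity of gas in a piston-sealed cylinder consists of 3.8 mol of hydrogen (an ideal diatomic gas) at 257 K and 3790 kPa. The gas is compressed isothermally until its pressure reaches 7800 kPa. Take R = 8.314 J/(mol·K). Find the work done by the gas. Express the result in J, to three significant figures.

Isothermal process: W = nRT ln(V₂/V₁) = nRT ln(P₁/P₂).
W = (3.8)(8.314)(257) × ln(3790/7800)
  = 8119 × ln(0.4859) = 8119 × -0.7218
W_by_gas = -5860 J.

W ≈ -5860 J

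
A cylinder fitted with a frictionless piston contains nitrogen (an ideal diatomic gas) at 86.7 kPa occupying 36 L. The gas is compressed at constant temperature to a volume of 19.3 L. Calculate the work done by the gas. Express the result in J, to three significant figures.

W ≈ -1950 J

Isothermal: W = nRT ln(V₂/V₁) = P₁V₁ ln(V₂/V₁).
P₁V₁ = (86.7 kPa)(36 L) = 3121 J.
W = 3121 × ln(19.3/36) = 3121 × -0.6234
W_by_gas = -1946 J.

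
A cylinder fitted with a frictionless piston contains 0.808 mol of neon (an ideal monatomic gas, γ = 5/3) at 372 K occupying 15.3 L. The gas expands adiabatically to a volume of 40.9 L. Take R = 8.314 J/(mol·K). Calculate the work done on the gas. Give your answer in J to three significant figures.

W ≈ -1800 J

Adiabatic: TV^(γ−1) = const with γ = 5/3.
T₂ = T₁ (V₁/V₂)^(γ−1) = 372 × (15.3/40.9)^0.667 = 372 × 0.5192 = 193.1 K.
W_by = nCᵥ(T₁ − T₂) = (0.808)(12.47)(372 − 193.1) = 1802 J.
Work on gas = −W_by = -1802 J.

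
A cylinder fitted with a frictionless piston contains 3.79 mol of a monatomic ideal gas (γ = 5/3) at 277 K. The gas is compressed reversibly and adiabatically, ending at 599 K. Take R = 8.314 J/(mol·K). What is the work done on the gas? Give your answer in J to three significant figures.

W ≈ 15200 J

Adiabatic ⇒ Q = 0, so W_by = −ΔU = nCᵥ(T₁ − T₂).
Cᵥ = 3R/2 = 12.47 J/(mol·K).
W = (3.79)(12.47)(277 − 599) = -15219 J.
Work on gas = −W_by = 15219 J.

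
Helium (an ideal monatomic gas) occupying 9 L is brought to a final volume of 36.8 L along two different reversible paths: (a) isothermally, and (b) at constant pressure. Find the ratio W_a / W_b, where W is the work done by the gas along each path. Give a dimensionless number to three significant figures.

Path (a) isothermal: W = P₁V₁ ln(V₂/V₁) → W_a/(P₁V₁) = 1.408.
Path (b) isobaric: W = P₁(V₂ − V₁) → W_b/(P₁V₁) = 3.089.
W_a / W_b = 1.408 / 3.089 = 0.4559.

W_a / W_b ≈ 0.456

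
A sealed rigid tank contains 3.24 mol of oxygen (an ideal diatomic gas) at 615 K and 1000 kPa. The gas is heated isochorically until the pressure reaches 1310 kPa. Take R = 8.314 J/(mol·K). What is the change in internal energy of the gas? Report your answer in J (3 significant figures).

Constant volume ⇒ W = 0, so Q = ΔU = nCᵥΔT with Cᵥ = 5R/2 = 20.79 J/(mol·K).
At constant V, T₂/T₁ = P₂/P₁ ⇒ ΔT = T₁(P₂/P₁ − 1) = 615·(1310/1000 − 1) = 190.7 K.
ΔU = (3.24)(20.79)(190.7) = 12839 J.

ΔU ≈ 12800 J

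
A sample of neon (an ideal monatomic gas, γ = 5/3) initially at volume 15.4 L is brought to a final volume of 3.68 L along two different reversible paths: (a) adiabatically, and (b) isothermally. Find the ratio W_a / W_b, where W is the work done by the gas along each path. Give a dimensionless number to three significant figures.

W_a / W_b ≈ 1.67

Path (a) adiabatic: W = P₁V₁(1 − (V₁/V₂)^(γ−1))/(γ−1) → W_a/(P₁V₁) = -2.395.
Path (b) isothermal: W = P₁V₁ ln(V₂/V₁) → W_b/(P₁V₁) = -1.431.
W_a / W_b = -2.395 / -1.431 = 1.673.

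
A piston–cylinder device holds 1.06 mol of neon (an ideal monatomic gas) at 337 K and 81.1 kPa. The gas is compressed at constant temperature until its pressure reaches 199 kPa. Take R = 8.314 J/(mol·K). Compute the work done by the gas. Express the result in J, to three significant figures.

Isothermal process: W = nRT ln(V₂/V₁) = nRT ln(P₁/P₂).
W = (1.06)(8.314)(337) × ln(81.1/199)
  = 2970 × ln(0.4075) = 2970 × -0.8976
W_by_gas = -2666 J.

W ≈ -2670 J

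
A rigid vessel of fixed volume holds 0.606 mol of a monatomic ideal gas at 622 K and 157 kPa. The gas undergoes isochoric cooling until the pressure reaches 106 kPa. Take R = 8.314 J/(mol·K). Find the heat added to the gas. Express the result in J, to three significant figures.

Q ≈ -1530 J

Constant volume ⇒ W = 0, so Q = ΔU = nCᵥΔT with Cᵥ = 3R/2 = 12.47 J/(mol·K).
At constant V, T₂/T₁ = P₂/P₁ ⇒ ΔT = T₁(P₂/P₁ − 1) = 622·(106/157 − 1) = -202.1 K.
ΔU = (0.606)(12.47)(-202.1) = -1527 J.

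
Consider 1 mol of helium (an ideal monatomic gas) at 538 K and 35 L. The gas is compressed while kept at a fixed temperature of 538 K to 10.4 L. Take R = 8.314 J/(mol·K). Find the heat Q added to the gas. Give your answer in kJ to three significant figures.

Q ≈ -5.43 kJ

Isothermal ⇒ ΔU = 0, so Q = W = nRT ln(V₂/V₁).
Q = (1)(8.314)(538) ln(10.4/35) = 4473 × -1.214 = -5428 J.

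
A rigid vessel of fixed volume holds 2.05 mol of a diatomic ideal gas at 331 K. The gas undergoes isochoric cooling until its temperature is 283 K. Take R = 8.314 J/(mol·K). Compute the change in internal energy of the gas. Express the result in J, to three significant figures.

ΔU ≈ -2050 J

Constant volume ⇒ W = 0, so Q = ΔU = nCᵥΔT with Cᵥ = 5R/2 = 20.79 J/(mol·K).
ΔU = (2.05)(20.79)(283 − 331) = -2045 J.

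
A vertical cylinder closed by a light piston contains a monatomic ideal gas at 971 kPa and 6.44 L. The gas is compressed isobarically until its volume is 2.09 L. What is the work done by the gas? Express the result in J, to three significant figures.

Isobaric: W = P ΔV.
W = (971 kPa)(2.09 − 6.44 L) = (971)(-4.35) = -4224 J.

W ≈ -4220 J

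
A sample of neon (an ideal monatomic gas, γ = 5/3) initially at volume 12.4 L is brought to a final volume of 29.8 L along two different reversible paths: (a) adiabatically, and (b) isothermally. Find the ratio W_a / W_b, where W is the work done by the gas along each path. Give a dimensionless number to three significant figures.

Path (a) adiabatic: W = P₁V₁(1 − (V₁/V₂)^(γ−1))/(γ−1) → W_a/(P₁V₁) = 0.664.
Path (b) isothermal: W = P₁V₁ ln(V₂/V₁) → W_b/(P₁V₁) = 0.8768.
W_a / W_b = 0.664 / 0.8768 = 0.7572.

W_a / W_b ≈ 0.757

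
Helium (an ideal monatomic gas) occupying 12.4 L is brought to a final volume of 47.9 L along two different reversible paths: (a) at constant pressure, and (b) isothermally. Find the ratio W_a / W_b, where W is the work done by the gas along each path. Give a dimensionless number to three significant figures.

Path (a) isobaric: W = P₁(V₂ − V₁) → W_a/(P₁V₁) = 2.863.
Path (b) isothermal: W = P₁V₁ ln(V₂/V₁) → W_b/(P₁V₁) = 1.351.
W_a / W_b = 2.863 / 1.351 = 2.118.

W_a / W_b ≈ 2.12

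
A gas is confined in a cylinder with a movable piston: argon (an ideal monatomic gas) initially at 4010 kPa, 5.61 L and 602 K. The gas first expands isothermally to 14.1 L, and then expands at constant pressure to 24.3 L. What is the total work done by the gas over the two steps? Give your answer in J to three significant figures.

Step 1 (isothermal): W = P₁V₁ ln(V₂/V₁) = (22496) ln(14.1/5.61) = 20733 J.
After step 1: P = 1595 kPa, V = 14.1 L, T = 602 K.
Step 2 (isobaric): W = PΔV = (1595 kPa)(24.3 − 14.1 L) = 16274 J.
W_total = 20733 + 16274 = 37007 J.

W_total ≈ 37000 J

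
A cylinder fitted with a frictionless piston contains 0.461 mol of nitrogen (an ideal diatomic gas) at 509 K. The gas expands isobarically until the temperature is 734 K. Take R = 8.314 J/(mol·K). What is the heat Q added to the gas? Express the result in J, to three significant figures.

Isobaric: W = nRΔT = (0.461)(8.314)(225) = 862.4 J.
ΔU = nCᵥΔT with Cᵥ = 5R/2: ΔU = (0.461)(20.79)(225) = 2156 J.
Q = ΔU + W = 2156 + 862.4 = 3018 J.

Q ≈ 3020 J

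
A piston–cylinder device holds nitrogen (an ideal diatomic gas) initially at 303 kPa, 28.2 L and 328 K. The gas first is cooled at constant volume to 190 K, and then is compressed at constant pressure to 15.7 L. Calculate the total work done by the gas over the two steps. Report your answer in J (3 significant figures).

Step 1 (isochoric): W = 0 (constant volume).
After step 1: P = 175.5 kPa (V unchanged).
Step 2 (isobaric): W = PΔV = (175.5 kPa)(15.7 − 28.2 L) = -2194 J.
W_total = 0 − 2194 = -2194 J.

W_total ≈ -2190 J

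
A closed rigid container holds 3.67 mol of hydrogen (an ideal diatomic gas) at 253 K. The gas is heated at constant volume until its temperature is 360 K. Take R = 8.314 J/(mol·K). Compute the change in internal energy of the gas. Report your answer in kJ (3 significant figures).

Constant volume ⇒ W = 0, so Q = ΔU = nCᵥΔT with Cᵥ = 5R/2 = 20.79 J/(mol·K).
ΔU = (3.67)(20.79)(360 − 253) = 8162 J.

ΔU ≈ 8.16 kJ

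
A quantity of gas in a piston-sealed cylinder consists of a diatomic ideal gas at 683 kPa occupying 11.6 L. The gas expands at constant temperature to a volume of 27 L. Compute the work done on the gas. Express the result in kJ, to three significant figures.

Isothermal: W = nRT ln(V₂/V₁) = P₁V₁ ln(V₂/V₁).
P₁V₁ = (683 kPa)(11.6 L) = 7923 J.
W = 7923 × ln(27/11.6) = 7923 × 0.8448
W_by_gas = 6693 J; work on gas = −W_by = -6693 J.

W ≈ -6.69 kJ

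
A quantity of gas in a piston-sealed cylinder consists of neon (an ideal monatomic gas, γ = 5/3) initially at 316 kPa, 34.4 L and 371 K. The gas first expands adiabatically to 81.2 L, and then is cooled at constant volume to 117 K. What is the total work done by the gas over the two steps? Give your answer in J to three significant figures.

W_total ≈ 7110 J

Step 1 (adiabatic): W = (P₁V₁ − P₂V₂)/(γ−1) = (10870 − 6132)/0.667 = 7108 J.
Step 2 (isochoric): W = 0 (constant volume).
W_total = 7108 + 0 = 7108 J.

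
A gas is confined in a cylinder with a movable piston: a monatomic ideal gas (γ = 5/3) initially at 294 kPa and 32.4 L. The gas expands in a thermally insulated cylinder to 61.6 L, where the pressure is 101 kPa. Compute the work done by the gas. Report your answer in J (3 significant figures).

Adiabatic: W = (P₁V₁ − P₂V₂)/(γ − 1) with γ = 5/3.
P₁V₁ = 9526 J, P₂V₂ = 6222 J.
W = (9526 − 6222) / 0.6667 = 4956 J.

W ≈ 4960 J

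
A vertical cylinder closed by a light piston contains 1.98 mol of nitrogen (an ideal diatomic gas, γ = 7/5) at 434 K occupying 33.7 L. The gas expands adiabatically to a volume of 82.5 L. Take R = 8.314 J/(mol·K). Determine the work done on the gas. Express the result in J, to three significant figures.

Adiabatic: TV^(γ−1) = const with γ = 7/5.
T₂ = T₁ (V₁/V₂)^(γ−1) = 434 × (33.7/82.5)^0.4 = 434 × 0.699 = 303.4 K.
W_by = nCᵥ(T₁ − T₂) = (1.98)(20.79)(434 − 303.4) = 5376 J.
Work on gas = −W_by = -5376 J.

W ≈ -5380 J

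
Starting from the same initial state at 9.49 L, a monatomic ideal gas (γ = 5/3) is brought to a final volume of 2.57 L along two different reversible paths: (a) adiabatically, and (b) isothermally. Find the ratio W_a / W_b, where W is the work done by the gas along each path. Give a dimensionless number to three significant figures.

Path (a) adiabatic: W = P₁V₁(1 − (V₁/V₂)^(γ−1))/(γ−1) → W_a/(P₁V₁) = -2.084.
Path (b) isothermal: W = P₁V₁ ln(V₂/V₁) → W_b/(P₁V₁) = -1.306.
W_a / W_b = -2.084 / -1.306 = 1.595.

W_a / W_b ≈ 1.59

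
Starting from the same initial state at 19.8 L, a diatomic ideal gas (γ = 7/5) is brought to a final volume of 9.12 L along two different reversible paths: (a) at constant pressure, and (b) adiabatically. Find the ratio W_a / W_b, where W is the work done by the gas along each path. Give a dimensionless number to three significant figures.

Path (a) isobaric: W = P₁(V₂ − V₁) → W_a/(P₁V₁) = -0.5394.
Path (b) adiabatic: W = P₁V₁(1 − (V₁/V₂)^(γ−1))/(γ−1) → W_b/(P₁V₁) = -0.9089.
W_a / W_b = -0.5394 / -0.9089 = 0.5935.

W_a / W_b ≈ 0.593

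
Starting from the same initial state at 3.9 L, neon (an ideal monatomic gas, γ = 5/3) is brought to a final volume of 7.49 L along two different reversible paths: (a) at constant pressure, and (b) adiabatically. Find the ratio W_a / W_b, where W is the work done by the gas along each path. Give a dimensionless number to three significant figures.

W_a / W_b ≈ 1.74

Path (a) isobaric: W = P₁(V₂ − V₁) → W_a/(P₁V₁) = 0.9205.
Path (b) adiabatic: W = P₁V₁(1 − (V₁/V₂)^(γ−1))/(γ−1) → W_b/(P₁V₁) = 0.5292.
W_a / W_b = 0.9205 / 0.5292 = 1.74.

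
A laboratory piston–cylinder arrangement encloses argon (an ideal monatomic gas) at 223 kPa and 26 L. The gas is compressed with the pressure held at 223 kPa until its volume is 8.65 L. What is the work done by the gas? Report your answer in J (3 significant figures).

W ≈ -3870 J

Isobaric: W = P ΔV.
W = (223 kPa)(8.65 − 26 L) = (223)(-17.35) = -3869 J.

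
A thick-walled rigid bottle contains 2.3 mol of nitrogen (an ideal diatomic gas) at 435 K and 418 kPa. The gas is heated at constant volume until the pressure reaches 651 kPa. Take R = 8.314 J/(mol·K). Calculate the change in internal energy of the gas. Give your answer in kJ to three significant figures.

Constant volume ⇒ W = 0, so Q = ΔU = nCᵥΔT with Cᵥ = 5R/2 = 20.79 J/(mol·K).
At constant V, T₂/T₁ = P₂/P₁ ⇒ ΔT = T₁(P₂/P₁ − 1) = 435·(651/418 − 1) = 242.5 K.
ΔU = (2.3)(20.79)(242.5) = 11592 J.

ΔU ≈ 11.6 kJ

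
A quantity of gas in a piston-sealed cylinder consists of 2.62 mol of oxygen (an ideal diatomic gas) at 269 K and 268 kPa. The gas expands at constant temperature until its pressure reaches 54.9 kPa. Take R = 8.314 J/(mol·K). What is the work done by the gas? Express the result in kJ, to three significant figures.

W ≈ 9.29 kJ

Isothermal process: W = nRT ln(V₂/V₁) = nRT ln(P₁/P₂).
W = (2.62)(8.314)(269) × ln(268/54.9)
  = 5860 × ln(4.882) = 5860 × 1.585
W_by_gas = 9290 J.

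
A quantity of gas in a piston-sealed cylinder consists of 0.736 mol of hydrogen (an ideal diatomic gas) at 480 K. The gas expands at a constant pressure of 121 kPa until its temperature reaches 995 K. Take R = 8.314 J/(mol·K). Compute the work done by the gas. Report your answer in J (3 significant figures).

Isobaric: W = P ΔV = nR ΔT.
W = (0.736)(8.314)(995 − 480) = 3151 J.

W ≈ 3150 J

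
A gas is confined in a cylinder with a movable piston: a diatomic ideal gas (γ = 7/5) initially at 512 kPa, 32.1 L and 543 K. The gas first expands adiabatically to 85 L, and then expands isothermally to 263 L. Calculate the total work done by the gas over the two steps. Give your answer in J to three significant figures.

Step 1 (adiabatic): W = (P₁V₁ − P₂V₂)/(γ−1) = (16435 − 11133)/0.4 = 13256 J.
After step 1: P = 131 kPa, V = 85 L, T = 367.8 K.
Step 2 (isothermal): W = P₁V₁ ln(V₂/V₁) = (11133) ln(263/85) = 12575 J.
W_total = 13256 + 12575 = 25830 J.

W_total ≈ 25800 J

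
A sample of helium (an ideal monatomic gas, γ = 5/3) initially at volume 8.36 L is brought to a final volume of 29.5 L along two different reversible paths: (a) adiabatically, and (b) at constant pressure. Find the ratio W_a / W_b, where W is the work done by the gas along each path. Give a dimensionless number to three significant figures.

Path (a) adiabatic: W = P₁V₁(1 − (V₁/V₂)^(γ−1))/(γ−1) → W_a/(P₁V₁) = 0.8528.
Path (b) isobaric: W = P₁(V₂ − V₁) → W_b/(P₁V₁) = 2.529.
W_a / W_b = 0.8528 / 2.529 = 0.3373.

W_a / W_b ≈ 0.337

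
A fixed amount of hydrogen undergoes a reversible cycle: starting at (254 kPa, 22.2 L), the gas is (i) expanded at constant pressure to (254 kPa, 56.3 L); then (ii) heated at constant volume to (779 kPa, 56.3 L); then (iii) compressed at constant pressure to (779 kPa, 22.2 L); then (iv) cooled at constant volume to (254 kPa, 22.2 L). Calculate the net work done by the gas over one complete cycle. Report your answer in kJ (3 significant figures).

Constant-volume legs do no work.
W(i) = (254)(56.3 − 22.2) = 8661 J; W(iii) = (779)(22.2 − 56.3) = -26564 J.
W_net = 8661 − 26564 = -17902 J (the counter-clockwise enclosed area).

W_net ≈ -17.9 kJ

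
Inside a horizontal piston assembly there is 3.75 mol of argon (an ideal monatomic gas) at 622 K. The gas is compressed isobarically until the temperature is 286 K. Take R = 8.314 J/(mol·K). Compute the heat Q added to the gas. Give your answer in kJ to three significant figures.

Isobaric: W = nRΔT = (3.75)(8.314)(-336) = -10476 J.
ΔU = nCᵥΔT with Cᵥ = 3R/2: ΔU = (3.75)(12.47)(-336) = -15713 J.
Q = ΔU + W = -15713 − 10476 = -26189 J.

Q ≈ -26.2 kJ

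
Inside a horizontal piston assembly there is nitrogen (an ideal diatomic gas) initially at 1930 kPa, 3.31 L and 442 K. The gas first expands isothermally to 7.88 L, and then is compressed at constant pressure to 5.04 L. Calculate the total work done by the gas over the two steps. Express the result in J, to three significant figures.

Step 1 (isothermal): W = P₁V₁ ln(V₂/V₁) = (6388) ln(7.88/3.31) = 5541 J.
After step 1: P = 810.7 kPa, V = 7.88 L, T = 442 K.
Step 2 (isobaric): W = PΔV = (810.7 kPa)(5.04 − 7.88 L) = -2302 J.
W_total = 5541 − 2302 = 3239 J.

W_total ≈ 3240 J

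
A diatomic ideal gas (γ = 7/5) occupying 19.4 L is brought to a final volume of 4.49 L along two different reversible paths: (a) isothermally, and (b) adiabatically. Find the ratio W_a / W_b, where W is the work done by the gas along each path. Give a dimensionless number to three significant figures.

Path (a) isothermal: W = P₁V₁ ln(V₂/V₁) → W_a/(P₁V₁) = -1.463.
Path (b) adiabatic: W = P₁V₁(1 − (V₁/V₂)^(γ−1))/(γ−1) → W_b/(P₁V₁) = -1.989.
W_a / W_b = -1.463 / -1.989 = 0.7357.

W_a / W_b ≈ 0.736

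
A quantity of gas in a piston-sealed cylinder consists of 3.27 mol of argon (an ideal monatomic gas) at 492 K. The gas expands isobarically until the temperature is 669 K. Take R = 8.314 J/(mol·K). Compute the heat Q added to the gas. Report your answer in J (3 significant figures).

Q ≈ 12000 J

Isobaric: W = nRΔT = (3.27)(8.314)(177) = 4812 J.
ΔU = nCᵥΔT with Cᵥ = 3R/2: ΔU = (3.27)(12.47)(177) = 7218 J.
Q = ΔU + W = 7218 + 4812 = 12030 J.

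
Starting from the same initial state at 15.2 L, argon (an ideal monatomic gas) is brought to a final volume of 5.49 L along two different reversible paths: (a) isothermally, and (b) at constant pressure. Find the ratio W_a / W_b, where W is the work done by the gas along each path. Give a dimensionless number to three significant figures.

Path (a) isothermal: W = P₁V₁ ln(V₂/V₁) → W_a/(P₁V₁) = -1.018.
Path (b) isobaric: W = P₁(V₂ − V₁) → W_b/(P₁V₁) = -0.6388.
W_a / W_b = -1.018 / -0.6388 = 1.594.

W_a / W_b ≈ 1.59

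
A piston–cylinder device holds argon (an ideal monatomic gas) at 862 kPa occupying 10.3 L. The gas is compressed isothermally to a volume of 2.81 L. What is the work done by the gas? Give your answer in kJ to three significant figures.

Isothermal: W = nRT ln(V₂/V₁) = P₁V₁ ln(V₂/V₁).
P₁V₁ = (862 kPa)(10.3 L) = 8879 J.
W = 8879 × ln(2.81/10.3) = 8879 × -1.299
W_by_gas = -11533 J.

W ≈ -11.5 kJ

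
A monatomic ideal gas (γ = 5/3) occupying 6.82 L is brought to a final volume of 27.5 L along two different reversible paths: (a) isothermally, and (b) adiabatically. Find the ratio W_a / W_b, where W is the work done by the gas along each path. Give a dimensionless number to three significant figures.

W_a / W_b ≈ 1.54

Path (a) isothermal: W = P₁V₁ ln(V₂/V₁) → W_a/(P₁V₁) = 1.394.
Path (b) adiabatic: W = P₁V₁(1 − (V₁/V₂)^(γ−1))/(γ−1) → W_b/(P₁V₁) = 0.9079.
W_a / W_b = 1.394 / 0.9079 = 1.536.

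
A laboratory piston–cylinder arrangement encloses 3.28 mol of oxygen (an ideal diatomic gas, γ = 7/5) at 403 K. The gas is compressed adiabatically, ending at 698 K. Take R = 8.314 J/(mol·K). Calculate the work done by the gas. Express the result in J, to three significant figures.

W ≈ -20100 J

Adiabatic ⇒ Q = 0, so W_by = −ΔU = nCᵥ(T₁ − T₂).
Cᵥ = 5R/2 = 20.79 J/(mol·K).
W = (3.28)(20.79)(403 − 698) = -20112 J.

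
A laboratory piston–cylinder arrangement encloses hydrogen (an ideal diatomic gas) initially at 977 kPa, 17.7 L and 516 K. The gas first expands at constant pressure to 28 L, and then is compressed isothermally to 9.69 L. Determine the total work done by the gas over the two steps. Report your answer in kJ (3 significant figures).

Step 1 (isobaric): W = PΔV = (977 kPa)(28 − 17.7 L) = 10063 J.
After step 1: P = 977 kPa, V = 28 L, T = 816.3 K.
Step 2 (isothermal): W = P₁V₁ ln(V₂/V₁) = (27356) ln(9.69/28) = -29028 J.
W_total = 10063 − 29028 = -18965 J.

W_total ≈ -19.0 kJ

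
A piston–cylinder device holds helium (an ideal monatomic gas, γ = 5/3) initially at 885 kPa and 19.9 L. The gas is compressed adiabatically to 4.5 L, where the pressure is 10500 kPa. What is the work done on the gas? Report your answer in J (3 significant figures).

Adiabatic: W = (P₁V₁ − P₂V₂)/(γ − 1) with γ = 5/3.
P₁V₁ = 17612 J, P₂V₂ = 47250 J.
W = (17612 − 47250) / 0.6667 = -44458 J.
Work on gas = −W_by = 44458 J.

W ≈ 44500 J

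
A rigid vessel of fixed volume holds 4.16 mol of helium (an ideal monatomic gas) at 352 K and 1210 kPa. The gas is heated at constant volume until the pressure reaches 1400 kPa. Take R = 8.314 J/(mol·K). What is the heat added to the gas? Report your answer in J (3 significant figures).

Constant volume ⇒ W = 0, so Q = ΔU = nCᵥΔT with Cᵥ = 3R/2 = 12.47 J/(mol·K).
At constant V, T₂/T₁ = P₂/P₁ ⇒ ΔT = T₁(P₂/P₁ − 1) = 352·(1400/1210 − 1) = 55.27 K.
ΔU = (4.16)(12.47)(55.27) = 2868 J.

Q ≈ 2870 J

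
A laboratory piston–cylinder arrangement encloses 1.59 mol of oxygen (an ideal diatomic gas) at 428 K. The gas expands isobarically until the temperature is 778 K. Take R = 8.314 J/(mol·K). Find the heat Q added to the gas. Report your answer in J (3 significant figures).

Isobaric: W = nRΔT = (1.59)(8.314)(350) = 4627 J.
ΔU = nCᵥΔT with Cᵥ = 5R/2: ΔU = (1.59)(20.79)(350) = 11567 J.
Q = ΔU + W = 11567 + 4627 = 16194 J.

Q ≈ 16200 J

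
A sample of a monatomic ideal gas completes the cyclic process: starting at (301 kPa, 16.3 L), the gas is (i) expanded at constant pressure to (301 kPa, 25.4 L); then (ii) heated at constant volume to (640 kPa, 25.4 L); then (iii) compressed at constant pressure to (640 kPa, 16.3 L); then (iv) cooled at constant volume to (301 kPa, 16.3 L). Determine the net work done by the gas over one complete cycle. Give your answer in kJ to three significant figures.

Constant-volume legs do no work.
W(i) = (301)(25.4 − 16.3) = 2739 J; W(iii) = (640)(16.3 − 25.4) = -5824 J.
W_net = 2739 − 5824 = -3085 J (the counter-clockwise enclosed area).

W_net ≈ -3.08 kJ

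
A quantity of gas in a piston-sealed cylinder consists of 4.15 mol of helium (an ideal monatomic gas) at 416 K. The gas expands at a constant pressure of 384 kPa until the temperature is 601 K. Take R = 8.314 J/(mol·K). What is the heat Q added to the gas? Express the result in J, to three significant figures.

Isobaric: W = nRΔT = (4.15)(8.314)(185) = 6383 J.
ΔU = nCᵥΔT with Cᵥ = 3R/2: ΔU = (4.15)(12.47)(185) = 9575 J.
Q = ΔU + W = 9575 + 6383 = 15958 J.

Q ≈ 16000 J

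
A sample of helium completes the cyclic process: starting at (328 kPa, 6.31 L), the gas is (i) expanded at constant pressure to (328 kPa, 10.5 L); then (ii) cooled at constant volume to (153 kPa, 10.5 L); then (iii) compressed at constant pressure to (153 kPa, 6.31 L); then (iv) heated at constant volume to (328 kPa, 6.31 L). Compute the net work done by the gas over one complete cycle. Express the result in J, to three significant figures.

Constant-volume legs do no work.
W(i) = (328)(10.5 − 6.31) = 1374 J; W(iii) = (153)(6.31 − 10.5) = -641.1 J.
W_net = 1374 − 641.1 = 733.3 J (the clockwise enclosed area).

W_net ≈ 733 J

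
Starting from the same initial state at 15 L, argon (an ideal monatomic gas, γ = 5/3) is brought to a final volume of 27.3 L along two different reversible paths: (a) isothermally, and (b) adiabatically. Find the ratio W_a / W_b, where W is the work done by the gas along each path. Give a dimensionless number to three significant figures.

Path (a) isothermal: W = P₁V₁ ln(V₂/V₁) → W_a/(P₁V₁) = 0.5988.
Path (b) adiabatic: W = P₁V₁(1 − (V₁/V₂)^(γ−1))/(γ−1) → W_b/(P₁V₁) = 0.4937.
W_a / W_b = 0.5988 / 0.4937 = 1.213.

W_a / W_b ≈ 1.21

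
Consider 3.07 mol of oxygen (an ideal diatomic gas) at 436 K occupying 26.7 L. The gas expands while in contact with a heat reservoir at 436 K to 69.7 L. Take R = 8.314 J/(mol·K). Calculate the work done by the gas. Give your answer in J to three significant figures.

W ≈ 10700 J

Isothermal: W = nRT ln(V₂/V₁).
W = (3.07)(8.314)(436) × ln(69.7/26.7)
  = 11128 × 0.9595
W_by_gas = 10678 J.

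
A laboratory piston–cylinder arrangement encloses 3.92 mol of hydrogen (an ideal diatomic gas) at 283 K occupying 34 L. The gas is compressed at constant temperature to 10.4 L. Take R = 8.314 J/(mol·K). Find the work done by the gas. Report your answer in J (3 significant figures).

Isothermal: W = nRT ln(V₂/V₁).
W = (3.92)(8.314)(283) × ln(10.4/34)
  = 9223 × -1.185
W_by_gas = -10925 J.

W ≈ -10900 J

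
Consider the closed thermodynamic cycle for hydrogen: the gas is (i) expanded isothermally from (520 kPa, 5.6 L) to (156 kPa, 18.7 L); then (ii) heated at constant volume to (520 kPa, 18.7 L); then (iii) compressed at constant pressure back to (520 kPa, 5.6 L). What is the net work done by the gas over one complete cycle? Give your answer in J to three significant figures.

W_net ≈ -3300 J

Leg (i): W = PᵢVᵢ ln(V_f/Vᵢ) = (2912) ln(18.7/5.6) = 3511 J.
Leg (ii): W = 0.
Leg (iii): W = PΔV = (520)(5.6 − 18.7) = -6812 J.
W_net = 3511 − 6812 = -3301 J.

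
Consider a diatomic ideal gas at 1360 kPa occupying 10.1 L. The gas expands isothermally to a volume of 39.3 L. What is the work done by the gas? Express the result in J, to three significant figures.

W ≈ 18700 J

Isothermal: W = nRT ln(V₂/V₁) = P₁V₁ ln(V₂/V₁).
P₁V₁ = (1360 kPa)(10.1 L) = 13736 J.
W = 13736 × ln(39.3/10.1) = 13736 × 1.359
W_by_gas = 18663 J.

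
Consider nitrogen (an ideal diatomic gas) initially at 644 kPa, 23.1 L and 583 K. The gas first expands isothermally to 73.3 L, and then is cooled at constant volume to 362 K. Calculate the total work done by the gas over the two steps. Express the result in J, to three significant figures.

Step 1 (isothermal): W = P₁V₁ ln(V₂/V₁) = (14876) ln(73.3/23.1) = 17178 J.
Step 2 (isochoric): W = 0 (constant volume).
W_total = 17178 + 0 = 17178 J.

W_total ≈ 17200 J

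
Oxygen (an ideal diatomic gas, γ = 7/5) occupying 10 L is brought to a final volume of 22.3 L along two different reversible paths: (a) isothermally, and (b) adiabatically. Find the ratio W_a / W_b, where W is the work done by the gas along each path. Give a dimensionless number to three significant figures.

W_a / W_b ≈ 1.17

Path (a) isothermal: W = P₁V₁ ln(V₂/V₁) → W_a/(P₁V₁) = 0.802.
Path (b) adiabatic: W = P₁V₁(1 − (V₁/V₂)^(γ−1))/(γ−1) → W_b/(P₁V₁) = 0.6861.
W_a / W_b = 0.802 / 0.6861 = 1.169.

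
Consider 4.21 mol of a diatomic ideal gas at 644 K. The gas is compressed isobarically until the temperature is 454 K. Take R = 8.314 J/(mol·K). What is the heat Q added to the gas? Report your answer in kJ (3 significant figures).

Isobaric: W = nRΔT = (4.21)(8.314)(-190) = -6650 J.
ΔU = nCᵥΔT with Cᵥ = 5R/2: ΔU = (4.21)(20.79)(-190) = -16626 J.
Q = ΔU + W = -16626 − 6650 = -23276 J.

Q ≈ -23.3 kJ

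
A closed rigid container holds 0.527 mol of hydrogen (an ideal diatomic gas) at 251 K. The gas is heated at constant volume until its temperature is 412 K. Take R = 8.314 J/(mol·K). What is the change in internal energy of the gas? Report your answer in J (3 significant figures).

ΔU ≈ 1760 J

Constant volume ⇒ W = 0, so Q = ΔU = nCᵥΔT with Cᵥ = 5R/2 = 20.79 J/(mol·K).
ΔU = (0.527)(20.79)(412 − 251) = 1764 J.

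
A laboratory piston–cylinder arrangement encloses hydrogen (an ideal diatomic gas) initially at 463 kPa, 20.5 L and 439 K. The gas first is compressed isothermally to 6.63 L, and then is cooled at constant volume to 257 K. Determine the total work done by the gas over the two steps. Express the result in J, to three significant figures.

Step 1 (isothermal): W = P₁V₁ ln(V₂/V₁) = (9492) ln(6.63/20.5) = -10714 J.
Step 2 (isochoric): W = 0 (constant volume).
W_total = -10714 + 0 = -10714 J.

W_total ≈ -10700 J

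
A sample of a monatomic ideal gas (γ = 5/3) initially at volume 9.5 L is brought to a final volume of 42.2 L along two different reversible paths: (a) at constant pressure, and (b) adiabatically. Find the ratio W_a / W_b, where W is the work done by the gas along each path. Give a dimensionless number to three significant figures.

W_a / W_b ≈ 3.64

Path (a) isobaric: W = P₁(V₂ − V₁) → W_a/(P₁V₁) = 3.442.
Path (b) adiabatic: W = P₁V₁(1 − (V₁/V₂)^(γ−1))/(γ−1) → W_b/(P₁V₁) = 0.9449.
W_a / W_b = 3.442 / 0.9449 = 3.643.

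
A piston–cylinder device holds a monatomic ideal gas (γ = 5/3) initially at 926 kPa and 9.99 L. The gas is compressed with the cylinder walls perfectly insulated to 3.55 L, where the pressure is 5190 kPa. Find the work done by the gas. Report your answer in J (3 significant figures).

Adiabatic: W = (P₁V₁ − P₂V₂)/(γ − 1) with γ = 5/3.
P₁V₁ = 9251 J, P₂V₂ = 18424 J.
W = (9251 − 18424) / 0.6667 = -13761 J.

W ≈ -13800 J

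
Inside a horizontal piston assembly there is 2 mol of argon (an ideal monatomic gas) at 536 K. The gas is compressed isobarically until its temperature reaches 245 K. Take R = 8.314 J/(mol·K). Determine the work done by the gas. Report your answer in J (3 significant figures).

Isobaric: W = P ΔV = nR ΔT.
W = (2)(8.314)(245 − 536) = -4839 J.

W ≈ -4840 J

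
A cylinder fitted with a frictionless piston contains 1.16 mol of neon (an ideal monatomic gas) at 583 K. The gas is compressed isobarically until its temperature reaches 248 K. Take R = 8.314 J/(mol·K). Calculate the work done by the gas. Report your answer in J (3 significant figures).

Isobaric: W = P ΔV = nR ΔT.
W = (1.16)(8.314)(248 − 583) = -3231 J.

W ≈ -3230 J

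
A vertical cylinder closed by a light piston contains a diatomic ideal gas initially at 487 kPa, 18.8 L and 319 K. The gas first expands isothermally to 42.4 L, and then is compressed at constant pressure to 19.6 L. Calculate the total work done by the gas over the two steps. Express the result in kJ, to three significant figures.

W_total ≈ 2.52 kJ

Step 1 (isothermal): W = P₁V₁ ln(V₂/V₁) = (9156) ln(42.4/18.8) = 7446 J.
After step 1: P = 215.9 kPa, V = 42.4 L, T = 319 K.
Step 2 (isobaric): W = PΔV = (215.9 kPa)(19.6 − 42.4 L) = -4923 J.
W_total = 7446 − 4923 = 2523 J.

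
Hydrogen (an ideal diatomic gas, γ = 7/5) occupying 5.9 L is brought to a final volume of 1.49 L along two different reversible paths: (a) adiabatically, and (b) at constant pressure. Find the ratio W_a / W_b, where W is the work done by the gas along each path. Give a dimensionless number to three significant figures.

Path (a) adiabatic: W = P₁V₁(1 − (V₁/V₂)^(γ−1))/(γ−1) → W_a/(P₁V₁) = -1.835.
Path (b) isobaric: W = P₁(V₂ − V₁) → W_b/(P₁V₁) = -0.7475.
W_a / W_b = -1.835 / -0.7475 = 2.455.

W_a / W_b ≈ 2.46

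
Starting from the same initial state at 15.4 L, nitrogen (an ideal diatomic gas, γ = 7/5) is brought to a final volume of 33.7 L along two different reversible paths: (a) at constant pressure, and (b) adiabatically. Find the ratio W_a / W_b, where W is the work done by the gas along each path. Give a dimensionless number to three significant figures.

W_a / W_b ≈ 1.77

Path (a) isobaric: W = P₁(V₂ − V₁) → W_a/(P₁V₁) = 1.188.
Path (b) adiabatic: W = P₁V₁(1 − (V₁/V₂)^(γ−1))/(γ−1) → W_b/(P₁V₁) = 0.6723.
W_a / W_b = 1.188 / 0.6723 = 1.767.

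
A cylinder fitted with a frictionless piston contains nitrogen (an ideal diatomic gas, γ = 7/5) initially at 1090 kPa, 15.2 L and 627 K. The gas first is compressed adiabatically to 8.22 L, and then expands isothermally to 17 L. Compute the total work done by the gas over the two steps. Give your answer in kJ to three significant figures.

W_total ≈ 3.85 kJ

Step 1 (adiabatic): W = (P₁V₁ − P₂V₂)/(γ−1) = (16568 − 21186)/0.4 = -11546 J.
After step 1: P = 2577 kPa, V = 8.22 L, T = 801.8 K.
Step 2 (isothermal): W = P₁V₁ ln(V₂/V₁) = (21186) ln(17/8.22) = 15395 J.
W_total = -11546 + 15395 = 3849 J.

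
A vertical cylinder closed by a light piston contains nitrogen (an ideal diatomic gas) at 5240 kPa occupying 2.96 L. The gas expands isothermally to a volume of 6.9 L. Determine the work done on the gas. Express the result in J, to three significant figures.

W ≈ -13100 J

Isothermal: W = nRT ln(V₂/V₁) = P₁V₁ ln(V₂/V₁).
P₁V₁ = (5240 kPa)(2.96 L) = 15510 J.
W = 15510 × ln(6.9/2.96) = 15510 × 0.8463
W_by_gas = 13127 J; work on gas = −W_by = -13127 J.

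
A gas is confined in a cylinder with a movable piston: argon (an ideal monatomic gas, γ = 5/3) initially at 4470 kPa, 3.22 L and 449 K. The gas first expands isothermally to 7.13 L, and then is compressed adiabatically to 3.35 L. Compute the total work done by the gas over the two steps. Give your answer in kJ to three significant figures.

W_total ≈ -2.69 kJ

Step 1 (isothermal): W = P₁V₁ ln(V₂/V₁) = (14393) ln(7.13/3.22) = 11442 J.
After step 1: P = 2019 kPa, V = 7.13 L, T = 449 K.
Step 2 (adiabatic): W = (P₁V₁ − P₂V₂)/(γ−1) = (14393 − 23816)/0.667 = -14133 J.
W_total = 11442 − 14133 = -2691 J.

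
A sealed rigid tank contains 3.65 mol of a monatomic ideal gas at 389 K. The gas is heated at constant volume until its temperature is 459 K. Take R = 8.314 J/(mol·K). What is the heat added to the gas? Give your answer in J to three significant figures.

Constant volume ⇒ W = 0, so Q = ΔU = nCᵥΔT with Cᵥ = 3R/2 = 12.47 J/(mol·K).
ΔU = (3.65)(12.47)(459 − 389) = 3186 J.

Q ≈ 3190 J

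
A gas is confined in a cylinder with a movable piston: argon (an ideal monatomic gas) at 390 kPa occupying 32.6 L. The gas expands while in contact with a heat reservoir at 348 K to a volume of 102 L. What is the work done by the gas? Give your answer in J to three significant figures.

Isothermal: W = nRT ln(V₂/V₁) = P₁V₁ ln(V₂/V₁).
P₁V₁ = (390 kPa)(32.6 L) = 12714 J.
W = 12714 × ln(102/32.6) = 12714 × 1.141
W_by_gas = 14502 J.

W ≈ 14500 J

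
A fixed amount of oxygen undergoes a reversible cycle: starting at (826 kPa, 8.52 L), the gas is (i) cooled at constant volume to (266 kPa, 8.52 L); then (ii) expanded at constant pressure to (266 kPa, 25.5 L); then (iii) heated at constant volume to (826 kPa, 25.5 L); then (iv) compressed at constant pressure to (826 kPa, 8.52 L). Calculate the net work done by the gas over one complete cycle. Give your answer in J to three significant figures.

Constant-volume legs do no work.
W(ii) = (266)(25.5 − 8.52) = 4517 J; W(iv) = (826)(8.52 − 25.5) = -14025 J.
W_net = 4517 − 14025 = -9509 J (the counter-clockwise enclosed area).

W_net ≈ -9510 J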